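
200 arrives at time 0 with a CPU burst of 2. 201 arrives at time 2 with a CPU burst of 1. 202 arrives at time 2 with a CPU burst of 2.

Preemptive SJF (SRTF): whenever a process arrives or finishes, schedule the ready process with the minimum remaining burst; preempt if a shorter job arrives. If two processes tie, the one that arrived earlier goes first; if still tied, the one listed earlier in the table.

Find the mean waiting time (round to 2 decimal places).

Schedule: | 200 0-2 | 201 2-3 | 202 3-5 |
Completion: 200=2  201=3  202=5
Turnaround (C−A): 200=2  201=1  202=3
Waiting times: 200=0, 201=0, 202=1
Average waiting = (0+0+1) / 3 = 1/3 = 0.33

0.33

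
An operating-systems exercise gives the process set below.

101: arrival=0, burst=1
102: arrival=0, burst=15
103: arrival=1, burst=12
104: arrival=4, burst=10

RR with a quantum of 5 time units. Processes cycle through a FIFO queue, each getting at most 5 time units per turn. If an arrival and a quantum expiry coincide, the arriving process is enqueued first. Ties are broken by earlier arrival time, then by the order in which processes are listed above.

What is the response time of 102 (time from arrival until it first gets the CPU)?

1

Gantt: | 101 0-1 | 102 1-6 | 103 6-11 | 104 11-16 | 102 16-21 | 103 21-26 | 104 26-31 | 102 31-36 | 103 36-38 |
Completion: 101=1  102=36  103=38  104=31
Turnaround (C−A): 101=1  102=36  103=37  104=27
Response(102) = first start − arrival = 1 − 0 = 1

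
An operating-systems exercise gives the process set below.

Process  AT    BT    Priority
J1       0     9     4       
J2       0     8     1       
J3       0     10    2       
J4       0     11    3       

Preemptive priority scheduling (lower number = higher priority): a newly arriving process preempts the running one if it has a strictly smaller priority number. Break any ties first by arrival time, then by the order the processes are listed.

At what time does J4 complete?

29

Schedule: | J2 0-8 | J3 8-18 | J4 18-29 | J1 29-38 |
Completion: J1=38  J2=8  J3=18  J4=29
Turnaround (C−A): J1=38  J2=8  J3=18  J4=29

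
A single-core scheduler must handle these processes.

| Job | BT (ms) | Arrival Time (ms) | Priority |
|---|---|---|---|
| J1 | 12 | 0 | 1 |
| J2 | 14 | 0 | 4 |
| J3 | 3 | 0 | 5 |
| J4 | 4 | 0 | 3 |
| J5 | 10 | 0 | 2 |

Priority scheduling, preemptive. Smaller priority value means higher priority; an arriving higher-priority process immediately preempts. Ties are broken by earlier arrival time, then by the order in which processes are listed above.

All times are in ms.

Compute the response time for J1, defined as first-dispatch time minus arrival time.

Timeline: | J1 0-12 | J5 12-22 | J4 22-26 | J2 26-40 | J3 40-43 |
Completion: J1=12  J2=40  J3=43  J4=26  J5=22
Response(J1) = first start − arrival = 0 − 0 = 0

0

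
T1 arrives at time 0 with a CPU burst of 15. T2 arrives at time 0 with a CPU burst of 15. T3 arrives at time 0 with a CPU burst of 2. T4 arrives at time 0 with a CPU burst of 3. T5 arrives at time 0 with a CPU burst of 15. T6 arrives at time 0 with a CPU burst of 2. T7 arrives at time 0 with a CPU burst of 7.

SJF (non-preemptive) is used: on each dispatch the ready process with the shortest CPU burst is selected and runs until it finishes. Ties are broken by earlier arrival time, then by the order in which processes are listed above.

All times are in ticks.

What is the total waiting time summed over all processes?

Schedule: | T3 0-2 | T6 2-4 | T4 4-7 | T7 7-14 | T1 14-29 | T2 29-44 | T5 44-59 |
Completion: T1=29  T2=44  T3=2  T4=7  T5=59  T6=4  T7=14
Waiting = turnaround − burst: T1=14, T2=29, T3=0, T4=4, T5=44, T6=2, T7=7
Total waiting = 14 + 29 + 0 + 4 + 44 + 2 + 7 = 100

100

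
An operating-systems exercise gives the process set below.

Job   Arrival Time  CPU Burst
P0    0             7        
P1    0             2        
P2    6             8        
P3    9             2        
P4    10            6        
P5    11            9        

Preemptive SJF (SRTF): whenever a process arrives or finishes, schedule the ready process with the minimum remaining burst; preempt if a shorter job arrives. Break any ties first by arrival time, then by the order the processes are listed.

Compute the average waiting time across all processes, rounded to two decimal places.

Gantt: | P1 0-2 | P0 2-9 | P3 9-11 | P4 11-17 | P2 17-25 | P5 25-34 |
Completion: P0=9  P1=2  P2=25  P3=11  P4=17  P5=34
Waiting times: P0=2, P1=0, P2=11, P3=0, P4=1, P5=14
Average waiting = (2+0+11+0+1+14) / 6 = 28/6 = 4.67

4.67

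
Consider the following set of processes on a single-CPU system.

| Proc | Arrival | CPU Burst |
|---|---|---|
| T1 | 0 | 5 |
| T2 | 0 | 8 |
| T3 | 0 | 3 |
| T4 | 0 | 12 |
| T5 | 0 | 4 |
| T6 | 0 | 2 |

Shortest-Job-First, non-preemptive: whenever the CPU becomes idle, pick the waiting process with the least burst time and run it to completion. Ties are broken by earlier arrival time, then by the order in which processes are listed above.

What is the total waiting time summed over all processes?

Schedule: | T6 0-2 | T3 2-5 | T5 5-9 | T1 9-14 | T2 14-22 | T4 22-34 |
Completion: T1=14  T2=22  T3=5  T4=34  T5=9  T6=2
Waiting = turnaround − burst: T1=9, T2=14, T3=2, T4=22, T5=5, T6=0
Total waiting = 9 + 14 + 2 + 22 + 5 + 0 = 52

52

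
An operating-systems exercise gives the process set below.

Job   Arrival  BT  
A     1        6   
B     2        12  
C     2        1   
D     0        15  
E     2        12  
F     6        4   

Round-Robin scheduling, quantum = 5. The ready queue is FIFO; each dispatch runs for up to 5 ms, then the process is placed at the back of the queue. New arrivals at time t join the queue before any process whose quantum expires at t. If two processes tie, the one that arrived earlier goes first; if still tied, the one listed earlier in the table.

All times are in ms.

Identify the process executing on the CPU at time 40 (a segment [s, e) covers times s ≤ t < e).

Schedule: | D 0-5 | A 5-10 | B 10-15 | C 15-16 | E 16-21 | D 21-26 | F 26-30 | A 30-31 | B 31-36 | E 36-41 | D 41-46 | B 46-48 | E 48-50 |
Completion: A=31  B=48  C=16  D=46  E=50  F=30
Turnaround (C−A): A=30  B=46  C=14  D=46  E=48  F=24

E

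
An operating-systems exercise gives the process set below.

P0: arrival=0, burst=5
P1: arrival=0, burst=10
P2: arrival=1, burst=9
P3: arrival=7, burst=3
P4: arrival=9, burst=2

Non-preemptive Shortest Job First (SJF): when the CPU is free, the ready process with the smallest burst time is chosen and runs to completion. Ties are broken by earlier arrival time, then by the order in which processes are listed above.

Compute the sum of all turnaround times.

Timeline: | P0 0-5 | P2 5-14 | P4 14-16 | P3 16-19 | P1 19-29 |
Completion: P0=5  P1=29  P2=14  P3=19  P4=16
Turnaround = completion − arrival: P0=5, P1=29, P2=13, P3=12, P4=7
Total turnaround = 5 + 29 + 13 + 12 + 7 = 66

66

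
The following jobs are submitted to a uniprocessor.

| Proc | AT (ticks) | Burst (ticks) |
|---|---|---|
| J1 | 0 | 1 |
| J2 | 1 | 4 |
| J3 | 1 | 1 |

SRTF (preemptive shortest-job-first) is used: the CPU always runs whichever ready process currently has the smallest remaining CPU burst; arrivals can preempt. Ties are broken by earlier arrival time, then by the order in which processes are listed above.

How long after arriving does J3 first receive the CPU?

0

Timeline: | J1 0-1 | J3 1-2 | J2 2-6 |
Completion: J1=1  J2=6  J3=2
Turnaround (C−A): J1=1  J2=5  J3=1
Response(J3) = first start − arrival = 1 − 1 = 0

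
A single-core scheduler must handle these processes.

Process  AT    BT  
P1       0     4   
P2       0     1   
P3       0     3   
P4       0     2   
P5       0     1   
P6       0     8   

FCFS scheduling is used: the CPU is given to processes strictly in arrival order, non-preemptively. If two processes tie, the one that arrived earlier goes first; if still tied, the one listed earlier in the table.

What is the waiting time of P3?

5

Timeline: | P1 0-4 | P2 4-5 | P3 5-8 | P4 8-10 | P5 10-11 | P6 11-19 |
Completion: P1=4  P2=5  P3=8  P4=10  P5=11  P6=19
Turnaround (C−A): P1=4  P2=5  P3=8  P4=10  P5=11  P6=19
Waiting(P3) = turnaround − burst = 8 − 3 = 5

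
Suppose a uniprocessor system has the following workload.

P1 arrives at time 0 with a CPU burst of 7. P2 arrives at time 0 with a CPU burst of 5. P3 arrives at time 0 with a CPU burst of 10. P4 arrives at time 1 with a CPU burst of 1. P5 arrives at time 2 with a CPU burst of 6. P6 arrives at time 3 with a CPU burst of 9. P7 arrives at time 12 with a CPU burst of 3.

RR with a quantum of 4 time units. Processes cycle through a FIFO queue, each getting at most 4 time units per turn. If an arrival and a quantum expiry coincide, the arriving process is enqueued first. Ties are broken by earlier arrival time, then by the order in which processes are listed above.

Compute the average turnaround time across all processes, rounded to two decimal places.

Schedule: | P1 0-4 | P2 4-8 | P3 8-12 | P4 12-13 | P5 13-17 | P6 17-21 | P1 21-24 | P2 24-25 | P7 25-28 | P3 28-32 | P5 32-34 | P6 34-38 | P3 38-40 | P6 40-41 |
Completion: P1=24  P2=25  P3=40  P4=13  P5=34  P6=41  P7=28
Turnaround times: P1=24, P2=25, P3=40, P4=12, P5=32, P6=38, P7=16
Average turnaround = (24+25+40+12+32+38+16) / 7 = 187/7 = 26.71

26.71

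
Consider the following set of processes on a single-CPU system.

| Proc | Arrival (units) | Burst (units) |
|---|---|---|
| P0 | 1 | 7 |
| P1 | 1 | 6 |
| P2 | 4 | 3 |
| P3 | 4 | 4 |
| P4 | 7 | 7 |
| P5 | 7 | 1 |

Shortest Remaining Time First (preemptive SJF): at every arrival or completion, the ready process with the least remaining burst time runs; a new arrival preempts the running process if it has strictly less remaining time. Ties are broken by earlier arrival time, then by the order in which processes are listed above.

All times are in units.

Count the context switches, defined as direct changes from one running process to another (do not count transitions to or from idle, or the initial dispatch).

Schedule: | idle 0-1 | P1 1-7 | P5 7-8 | P2 8-11 | P3 11-15 | P0 15-22 | P4 22-29 |
Completion: P0=22  P1=7  P2=11  P3=15  P4=29  P5=8
Turnaround (C−A): P0=21  P1=6  P2=7  P3=11  P4=22  P5=1

5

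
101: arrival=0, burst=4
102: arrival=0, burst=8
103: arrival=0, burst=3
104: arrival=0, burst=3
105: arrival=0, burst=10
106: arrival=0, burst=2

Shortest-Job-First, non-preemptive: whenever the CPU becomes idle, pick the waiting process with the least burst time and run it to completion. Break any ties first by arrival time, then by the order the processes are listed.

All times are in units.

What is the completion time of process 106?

2

Timeline: | 106 0-2 | 103 2-5 | 104 5-8 | 101 8-12 | 102 12-20 | 105 20-30 |
Completion: 101=12  102=20  103=5  104=8  105=30  106=2
Turnaround (C−A): 101=12  102=20  103=5  104=8  105=30  106=2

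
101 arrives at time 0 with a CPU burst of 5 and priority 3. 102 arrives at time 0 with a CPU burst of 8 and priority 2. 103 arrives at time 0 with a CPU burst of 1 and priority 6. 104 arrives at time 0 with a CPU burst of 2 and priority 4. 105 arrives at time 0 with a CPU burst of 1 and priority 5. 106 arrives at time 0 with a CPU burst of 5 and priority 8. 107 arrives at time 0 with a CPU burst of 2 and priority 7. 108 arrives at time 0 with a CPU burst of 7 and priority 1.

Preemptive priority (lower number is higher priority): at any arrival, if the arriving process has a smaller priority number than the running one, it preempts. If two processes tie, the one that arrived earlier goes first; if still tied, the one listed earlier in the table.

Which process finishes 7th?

107

Timeline: | 108 0-7 | 102 7-15 | 101 15-20 | 104 20-22 | 105 22-23 | 103 23-24 | 107 24-26 | 106 26-31 |
Completion: 101=20  102=15  103=24  104=22  105=23  106=31  107=26  108=7
Turnaround (C−A): 101=20  102=15  103=24  104=22  105=23  106=31  107=26  108=7
Finish order: 108 → 102 → 101 → 104 → 105 → 103 → 107 → 106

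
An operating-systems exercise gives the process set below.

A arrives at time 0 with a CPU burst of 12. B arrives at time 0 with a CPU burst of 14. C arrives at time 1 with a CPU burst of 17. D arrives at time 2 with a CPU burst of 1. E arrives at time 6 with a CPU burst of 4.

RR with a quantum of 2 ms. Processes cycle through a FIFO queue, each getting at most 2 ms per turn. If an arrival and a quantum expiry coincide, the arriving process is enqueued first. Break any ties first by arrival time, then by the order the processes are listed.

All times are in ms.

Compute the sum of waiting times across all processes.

99

Timeline: | A 0-2 | B 2-4 | C 4-6 | D 6-7 | A 7-9 | B 9-11 | E 11-13 | C 13-15 | A 15-17 | B 17-19 | E 19-21 | C 21-23 | A 23-25 | B 25-27 | C 27-29 | A 29-31 | B 31-33 | C 33-35 | A 35-37 | B 37-39 | C 39-41 | B 41-43 | C 43-48 |
Completion: A=37  B=43  C=48  D=7  E=21
Waiting = turnaround − burst: A=25, B=29, C=30, D=4, E=11
Total waiting = 25 + 29 + 30 + 4 + 11 = 99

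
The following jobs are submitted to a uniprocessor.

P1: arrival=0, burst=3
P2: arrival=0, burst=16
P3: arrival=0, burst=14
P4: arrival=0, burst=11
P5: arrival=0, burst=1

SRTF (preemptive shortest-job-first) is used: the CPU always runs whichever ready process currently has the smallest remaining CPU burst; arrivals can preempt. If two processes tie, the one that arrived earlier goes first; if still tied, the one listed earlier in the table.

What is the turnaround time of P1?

Schedule: | P5 0-1 | P1 1-4 | P4 4-15 | P3 15-29 | P2 29-45 |
Completion: P1=4  P2=45  P3=29  P4=15  P5=1
Turnaround (C−A): P1=4  P2=45  P3=29  P4=15  P5=1
Turnaround(P1) = completion − arrival = 4 − 0 = 4

4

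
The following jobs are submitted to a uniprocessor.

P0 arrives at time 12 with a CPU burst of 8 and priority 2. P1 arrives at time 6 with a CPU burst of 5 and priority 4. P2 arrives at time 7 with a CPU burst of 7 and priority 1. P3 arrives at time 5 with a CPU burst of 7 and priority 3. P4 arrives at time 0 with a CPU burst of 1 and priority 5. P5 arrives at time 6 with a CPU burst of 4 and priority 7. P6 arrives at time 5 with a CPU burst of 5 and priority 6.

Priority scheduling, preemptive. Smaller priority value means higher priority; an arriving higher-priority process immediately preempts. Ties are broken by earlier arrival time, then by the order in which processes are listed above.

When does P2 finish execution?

Gantt: | P4 0-1 | idle 1-5 | P3 5-7 | P2 7-14 | P0 14-22 | P3 22-27 | P1 27-32 | P6 32-37 | P5 37-41 |
Completion: P0=22  P1=32  P2=14  P3=27  P4=1  P5=41  P6=37

14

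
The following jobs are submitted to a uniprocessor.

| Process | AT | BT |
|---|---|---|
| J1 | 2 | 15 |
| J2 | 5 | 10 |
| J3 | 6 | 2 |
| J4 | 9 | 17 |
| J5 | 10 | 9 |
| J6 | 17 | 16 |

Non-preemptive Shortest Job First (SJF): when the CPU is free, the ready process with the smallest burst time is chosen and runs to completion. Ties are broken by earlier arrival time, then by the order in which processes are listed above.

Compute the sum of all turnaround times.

Gantt: | idle 0-2 | J1 2-17 | J3 17-19 | J5 19-28 | J2 28-38 | J6 38-54 | J4 54-71 |
Completion: J1=17  J2=38  J3=19  J4=71  J5=28  J6=54
Turnaround (C−A): J1=15  J2=33  J3=13  J4=62  J5=18  J6=37
Turnaround = completion − arrival: J1=15, J2=33, J3=13, J4=62, J5=18, J6=37
Total turnaround = 15 + 33 + 13 + 62 + 18 + 37 = 178

178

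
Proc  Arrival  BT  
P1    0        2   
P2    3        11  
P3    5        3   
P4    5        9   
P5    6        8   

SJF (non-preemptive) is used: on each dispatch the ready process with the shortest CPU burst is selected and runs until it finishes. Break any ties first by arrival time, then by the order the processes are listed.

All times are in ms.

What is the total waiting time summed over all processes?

Schedule: | P1 0-2 | idle 2-3 | P2 3-14 | P3 14-17 | P5 17-25 | P4 25-34 |
Completion: P1=2  P2=14  P3=17  P4=34  P5=25
Waiting = turnaround − burst: P1=0, P2=0, P3=9, P4=20, P5=11
Total waiting = 0 + 0 + 9 + 20 + 11 = 40

40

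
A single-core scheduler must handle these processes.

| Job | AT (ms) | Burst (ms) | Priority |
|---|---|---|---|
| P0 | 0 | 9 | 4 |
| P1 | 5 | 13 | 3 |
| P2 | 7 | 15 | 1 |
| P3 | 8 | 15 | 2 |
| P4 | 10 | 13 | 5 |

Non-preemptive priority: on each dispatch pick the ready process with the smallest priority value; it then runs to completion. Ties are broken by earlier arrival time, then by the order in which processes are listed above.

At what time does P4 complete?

Timeline: | P0 0-9 | P2 9-24 | P3 24-39 | P1 39-52 | P4 52-65 |
Completion: P0=9  P1=52  P2=24  P3=39  P4=65
Turnaround (C−A): P0=9  P1=47  P2=17  P3=31  P4=55

65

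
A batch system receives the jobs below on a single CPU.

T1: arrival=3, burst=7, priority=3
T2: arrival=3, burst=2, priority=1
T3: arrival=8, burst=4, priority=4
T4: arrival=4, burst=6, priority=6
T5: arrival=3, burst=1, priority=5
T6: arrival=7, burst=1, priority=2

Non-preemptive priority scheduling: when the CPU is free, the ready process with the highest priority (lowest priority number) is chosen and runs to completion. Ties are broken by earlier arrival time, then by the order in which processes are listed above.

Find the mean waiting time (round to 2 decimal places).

6.67

Schedule: | idle 0-3 | T2 3-5 | T1 5-12 | T6 12-13 | T3 13-17 | T5 17-18 | T4 18-24 |
Completion: T1=12  T2=5  T3=17  T4=24  T5=18  T6=13
Turnaround (C−A): T1=9  T2=2  T3=9  T4=20  T5=15  T6=6
Waiting times: T1=2, T2=0, T3=5, T4=14, T5=14, T6=5
Average waiting = (2+0+5+14+14+5) / 6 = 40/6 = 6.67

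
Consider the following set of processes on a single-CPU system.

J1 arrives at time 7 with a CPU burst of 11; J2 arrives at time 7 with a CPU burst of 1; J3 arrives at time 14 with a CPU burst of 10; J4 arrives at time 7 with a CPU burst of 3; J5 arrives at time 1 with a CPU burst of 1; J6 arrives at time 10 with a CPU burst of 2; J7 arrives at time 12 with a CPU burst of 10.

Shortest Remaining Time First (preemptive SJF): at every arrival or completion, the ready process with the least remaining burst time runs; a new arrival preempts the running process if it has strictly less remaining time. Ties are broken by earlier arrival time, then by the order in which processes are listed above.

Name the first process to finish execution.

J5

Gantt: | idle 0-1 | J5 1-2 | idle 2-7 | J2 7-8 | J4 8-11 | J6 11-13 | J7 13-23 | J3 23-33 | J1 33-44 |
Completion: J1=44  J2=8  J3=33  J4=11  J5=2  J6=13  J7=23
Finish order: J5 → J2 → J4 → J6 → J7 → J3 → J1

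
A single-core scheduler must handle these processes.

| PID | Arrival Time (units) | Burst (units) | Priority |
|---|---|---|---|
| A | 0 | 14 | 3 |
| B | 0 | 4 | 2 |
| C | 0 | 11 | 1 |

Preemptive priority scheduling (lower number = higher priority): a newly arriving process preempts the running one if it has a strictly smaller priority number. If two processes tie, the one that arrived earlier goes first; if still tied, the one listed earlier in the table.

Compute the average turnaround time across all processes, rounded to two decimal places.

Gantt: | C 0-11 | B 11-15 | A 15-29 |
Completion: A=29  B=15  C=11
Turnaround times: A=29, B=15, C=11
Average turnaround = (29+15+11) / 3 = 55/3 = 18.33

18.33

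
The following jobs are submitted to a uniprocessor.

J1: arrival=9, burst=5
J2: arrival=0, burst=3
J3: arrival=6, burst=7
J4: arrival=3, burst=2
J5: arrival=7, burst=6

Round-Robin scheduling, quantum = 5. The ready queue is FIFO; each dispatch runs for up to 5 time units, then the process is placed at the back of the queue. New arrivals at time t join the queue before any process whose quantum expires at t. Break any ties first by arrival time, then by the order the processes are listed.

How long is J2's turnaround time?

Gantt: | J2 0-3 | J4 3-5 | idle 5-6 | J3 6-11 | J5 11-16 | J1 16-21 | J3 21-23 | J5 23-24 |
Completion: J1=21  J2=3  J3=23  J4=5  J5=24
Turnaround (C−A): J1=12  J2=3  J3=17  J4=2  J5=17
Turnaround(J2) = completion − arrival = 3 − 0 = 3

3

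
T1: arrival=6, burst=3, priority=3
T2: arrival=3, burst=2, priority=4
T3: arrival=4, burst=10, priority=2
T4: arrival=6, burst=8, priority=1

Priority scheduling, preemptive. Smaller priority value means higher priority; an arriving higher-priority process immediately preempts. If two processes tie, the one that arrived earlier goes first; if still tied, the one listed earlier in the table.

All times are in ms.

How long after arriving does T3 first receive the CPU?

Timeline: | idle 0-3 | T2 3-4 | T3 4-6 | T4 6-14 | T3 14-22 | T1 22-25 | T2 25-26 |
Completion: T1=25  T2=26  T3=22  T4=14
Turnaround (C−A): T1=19  T2=23  T3=18  T4=8
Response(T3) = first start − arrival = 4 − 4 = 0

0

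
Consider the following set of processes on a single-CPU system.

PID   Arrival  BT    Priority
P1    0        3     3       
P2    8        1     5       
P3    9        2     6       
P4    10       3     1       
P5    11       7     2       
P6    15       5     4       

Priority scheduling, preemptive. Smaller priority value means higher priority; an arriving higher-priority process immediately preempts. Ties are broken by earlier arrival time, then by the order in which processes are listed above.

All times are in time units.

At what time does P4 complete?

13

Gantt: | P1 0-3 | idle 3-8 | P2 8-9 | P3 9-10 | P4 10-13 | P5 13-20 | P6 20-25 | P3 25-26 |
Completion: P1=3  P2=9  P3=26  P4=13  P5=20  P6=25
Turnaround (C−A): P1=3  P2=1  P3=17  P4=3  P5=9  P6=10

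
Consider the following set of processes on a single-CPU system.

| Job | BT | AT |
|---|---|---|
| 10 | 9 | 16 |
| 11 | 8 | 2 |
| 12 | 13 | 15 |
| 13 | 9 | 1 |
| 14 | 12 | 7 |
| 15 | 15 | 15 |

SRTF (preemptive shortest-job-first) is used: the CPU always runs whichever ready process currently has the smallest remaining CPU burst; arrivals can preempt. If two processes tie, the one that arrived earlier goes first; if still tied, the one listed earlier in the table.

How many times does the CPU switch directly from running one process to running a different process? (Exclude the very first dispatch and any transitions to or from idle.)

Gantt: | idle 0-1 | 13 1-10 | 11 10-18 | 10 18-27 | 14 27-39 | 12 39-52 | 15 52-67 |
Completion: 10=27  11=18  12=52  13=10  14=39  15=67
Turnaround (C−A): 10=11  11=16  12=37  13=9  14=32  15=52

5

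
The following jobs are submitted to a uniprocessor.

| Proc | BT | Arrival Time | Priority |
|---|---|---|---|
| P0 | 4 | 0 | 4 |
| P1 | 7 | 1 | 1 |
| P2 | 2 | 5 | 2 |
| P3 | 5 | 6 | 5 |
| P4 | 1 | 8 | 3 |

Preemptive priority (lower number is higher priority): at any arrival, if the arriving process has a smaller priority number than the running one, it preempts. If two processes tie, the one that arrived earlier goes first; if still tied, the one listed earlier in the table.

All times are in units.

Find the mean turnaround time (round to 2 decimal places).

8.40

Timeline: | P0 0-1 | P1 1-8 | P2 8-10 | P4 10-11 | P0 11-14 | P3 14-19 |
Completion: P0=14  P1=8  P2=10  P3=19  P4=11
Turnaround (C−A): P0=14  P1=7  P2=5  P3=13  P4=3
Turnaround times: P0=14, P1=7, P2=5, P3=13, P4=3
Average turnaround = (14+7+5+13+3) / 5 = 42/5 = 8.40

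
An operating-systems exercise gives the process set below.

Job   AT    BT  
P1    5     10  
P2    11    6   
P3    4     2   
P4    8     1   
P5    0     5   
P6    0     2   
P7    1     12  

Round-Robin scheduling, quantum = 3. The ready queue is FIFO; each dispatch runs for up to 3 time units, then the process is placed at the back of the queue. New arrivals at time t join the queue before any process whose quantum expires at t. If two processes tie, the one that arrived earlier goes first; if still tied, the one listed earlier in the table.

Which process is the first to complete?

P6

Gantt: | P5 0-3 | P6 3-5 | P7 5-8 | P5 8-10 | P3 10-12 | P1 12-15 | P4 15-16 | P7 16-19 | P2 19-22 | P1 22-25 | P7 25-28 | P2 28-31 | P1 31-34 | P7 34-37 | P1 37-38 |
Completion: P1=38  P2=31  P3=12  P4=16  P5=10  P6=5  P7=37
Finish order: P6 → P5 → P3 → P4 → P2 → P7 → P1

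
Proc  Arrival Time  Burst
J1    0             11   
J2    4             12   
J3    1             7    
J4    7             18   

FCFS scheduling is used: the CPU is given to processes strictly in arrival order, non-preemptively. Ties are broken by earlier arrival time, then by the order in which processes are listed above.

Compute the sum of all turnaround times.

Schedule: | J1 0-11 | J3 11-18 | J2 18-30 | J4 30-48 |
Completion: J1=11  J2=30  J3=18  J4=48
Turnaround (C−A): J1=11  J2=26  J3=17  J4=41
Turnaround = completion − arrival: J1=11, J2=26, J3=17, J4=41
Total turnaround = 11 + 26 + 17 + 41 = 95

95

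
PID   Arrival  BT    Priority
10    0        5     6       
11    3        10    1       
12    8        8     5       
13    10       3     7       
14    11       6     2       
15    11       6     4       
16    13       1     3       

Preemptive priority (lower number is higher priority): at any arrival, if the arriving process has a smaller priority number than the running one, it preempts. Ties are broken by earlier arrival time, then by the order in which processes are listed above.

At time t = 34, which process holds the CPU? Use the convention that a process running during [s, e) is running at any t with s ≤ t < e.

Timeline: | 10 0-3 | 11 3-13 | 14 13-19 | 16 19-20 | 15 20-26 | 12 26-34 | 10 34-36 | 13 36-39 |
Completion: 10=36  11=13  12=34  13=39  14=19  15=26  16=20

10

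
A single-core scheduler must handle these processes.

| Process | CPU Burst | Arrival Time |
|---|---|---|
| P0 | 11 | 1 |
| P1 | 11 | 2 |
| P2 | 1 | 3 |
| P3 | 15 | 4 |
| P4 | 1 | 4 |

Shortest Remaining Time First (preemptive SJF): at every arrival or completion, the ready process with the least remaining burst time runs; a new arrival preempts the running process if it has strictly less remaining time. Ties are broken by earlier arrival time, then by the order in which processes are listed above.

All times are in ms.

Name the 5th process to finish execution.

Gantt: | idle 0-1 | P0 1-3 | P2 3-4 | P4 4-5 | P0 5-14 | P1 14-25 | P3 25-40 |
Completion: P0=14  P1=25  P2=4  P3=40  P4=5
Turnaround (C−A): P0=13  P1=23  P2=1  P3=36  P4=1
Finish order: P2 → P4 → P0 → P1 → P3

P3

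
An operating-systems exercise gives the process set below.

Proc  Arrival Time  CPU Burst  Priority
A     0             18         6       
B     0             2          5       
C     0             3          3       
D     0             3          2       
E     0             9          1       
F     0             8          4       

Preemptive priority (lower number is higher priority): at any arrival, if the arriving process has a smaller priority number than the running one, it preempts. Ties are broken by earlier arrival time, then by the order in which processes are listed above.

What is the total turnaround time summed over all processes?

Timeline: | E 0-9 | D 9-12 | C 12-15 | F 15-23 | B 23-25 | A 25-43 |
Completion: A=43  B=25  C=15  D=12  E=9  F=23
Turnaround = completion − arrival: A=43, B=25, C=15, D=12, E=9, F=23
Total turnaround = 43 + 25 + 15 + 12 + 9 + 23 = 127

127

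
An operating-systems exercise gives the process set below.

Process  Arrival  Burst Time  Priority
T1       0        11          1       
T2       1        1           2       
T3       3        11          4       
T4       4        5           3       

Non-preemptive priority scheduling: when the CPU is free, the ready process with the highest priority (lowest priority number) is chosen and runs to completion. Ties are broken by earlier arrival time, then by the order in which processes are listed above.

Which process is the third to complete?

T4

Gantt: | T1 0-11 | T2 11-12 | T4 12-17 | T3 17-28 |
Completion: T1=11  T2=12  T3=28  T4=17
Turnaround (C−A): T1=11  T2=11  T3=25  T4=13
Finish order: T1 → T2 → T4 → T3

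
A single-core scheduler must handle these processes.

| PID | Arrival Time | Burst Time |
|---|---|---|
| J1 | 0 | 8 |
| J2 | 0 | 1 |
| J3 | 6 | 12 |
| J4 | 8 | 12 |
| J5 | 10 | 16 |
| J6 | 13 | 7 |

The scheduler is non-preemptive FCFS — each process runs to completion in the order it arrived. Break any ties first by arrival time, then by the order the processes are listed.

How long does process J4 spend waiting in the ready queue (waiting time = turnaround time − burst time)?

Gantt: | J1 0-8 | J2 8-9 | J3 9-21 | J4 21-33 | J5 33-49 | J6 49-56 |
Completion: J1=8  J2=9  J3=21  J4=33  J5=49  J6=56
Turnaround (C−A): J1=8  J2=9  J3=15  J4=25  J5=39  J6=43
Waiting(J4) = turnaround − burst = 25 − 12 = 13

13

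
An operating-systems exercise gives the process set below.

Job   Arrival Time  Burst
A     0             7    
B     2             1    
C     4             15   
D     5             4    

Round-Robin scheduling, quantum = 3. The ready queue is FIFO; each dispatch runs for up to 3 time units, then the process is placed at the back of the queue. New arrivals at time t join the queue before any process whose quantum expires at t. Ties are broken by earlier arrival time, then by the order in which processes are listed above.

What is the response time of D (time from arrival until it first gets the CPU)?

Timeline: | A 0-3 | B 3-4 | A 4-7 | C 7-10 | D 10-13 | A 13-14 | C 14-17 | D 17-18 | C 18-27 |
Completion: A=14  B=4  C=27  D=18
Response(D) = first start − arrival = 10 − 5 = 5

5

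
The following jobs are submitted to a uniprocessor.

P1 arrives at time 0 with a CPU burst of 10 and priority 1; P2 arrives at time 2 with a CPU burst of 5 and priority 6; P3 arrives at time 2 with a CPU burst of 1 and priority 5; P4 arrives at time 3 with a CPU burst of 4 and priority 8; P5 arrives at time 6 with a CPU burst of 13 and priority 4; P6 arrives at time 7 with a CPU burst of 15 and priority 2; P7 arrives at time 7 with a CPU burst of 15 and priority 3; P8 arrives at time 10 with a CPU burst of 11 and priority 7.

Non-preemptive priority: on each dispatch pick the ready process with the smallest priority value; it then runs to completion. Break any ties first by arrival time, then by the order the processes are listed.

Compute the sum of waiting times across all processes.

274

Timeline: | P1 0-10 | P6 10-25 | P7 25-40 | P5 40-53 | P3 53-54 | P2 54-59 | P8 59-70 | P4 70-74 |
Completion: P1=10  P2=59  P3=54  P4=74  P5=53  P6=25  P7=40  P8=70
Turnaround (C−A): P1=10  P2=57  P3=52  P4=71  P5=47  P6=18  P7=33  P8=60
Waiting = turnaround − burst: P1=0, P2=52, P3=51, P4=67, P5=34, P6=3, P7=18, P8=49
Total waiting = 0 + 52 + 51 + 67 + 34 + 3 + 18 + 49 = 274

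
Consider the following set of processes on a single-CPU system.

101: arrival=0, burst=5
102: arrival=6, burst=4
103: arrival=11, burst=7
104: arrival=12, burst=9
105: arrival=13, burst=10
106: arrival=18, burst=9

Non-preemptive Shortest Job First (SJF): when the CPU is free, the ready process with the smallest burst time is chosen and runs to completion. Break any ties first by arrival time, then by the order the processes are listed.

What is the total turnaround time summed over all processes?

82

Timeline: | 101 0-5 | idle 5-6 | 102 6-10 | idle 10-11 | 103 11-18 | 104 18-27 | 106 27-36 | 105 36-46 |
Completion: 101=5  102=10  103=18  104=27  105=46  106=36
Turnaround (C−A): 101=5  102=4  103=7  104=15  105=33  106=18
Turnaround = completion − arrival: 101=5, 102=4, 103=7, 104=15, 105=33, 106=18
Total turnaround = 5 + 4 + 7 + 15 + 33 + 18 = 82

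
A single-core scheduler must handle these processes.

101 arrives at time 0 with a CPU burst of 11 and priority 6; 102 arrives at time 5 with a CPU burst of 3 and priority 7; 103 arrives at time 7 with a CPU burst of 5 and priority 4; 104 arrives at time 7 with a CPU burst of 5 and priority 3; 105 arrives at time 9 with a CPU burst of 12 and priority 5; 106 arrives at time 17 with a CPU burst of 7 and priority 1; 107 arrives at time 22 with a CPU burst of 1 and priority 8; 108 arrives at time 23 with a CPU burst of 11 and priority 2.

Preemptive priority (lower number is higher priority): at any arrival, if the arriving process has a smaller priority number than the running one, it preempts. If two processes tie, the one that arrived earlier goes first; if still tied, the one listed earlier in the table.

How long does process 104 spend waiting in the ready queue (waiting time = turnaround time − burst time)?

Gantt: | 101 0-7 | 104 7-12 | 103 12-17 | 106 17-24 | 108 24-35 | 105 35-47 | 101 47-51 | 102 51-54 | 107 54-55 |
Completion: 101=51  102=54  103=17  104=12  105=47  106=24  107=55  108=35
Waiting(104) = turnaround − burst = 5 − 5 = 0

0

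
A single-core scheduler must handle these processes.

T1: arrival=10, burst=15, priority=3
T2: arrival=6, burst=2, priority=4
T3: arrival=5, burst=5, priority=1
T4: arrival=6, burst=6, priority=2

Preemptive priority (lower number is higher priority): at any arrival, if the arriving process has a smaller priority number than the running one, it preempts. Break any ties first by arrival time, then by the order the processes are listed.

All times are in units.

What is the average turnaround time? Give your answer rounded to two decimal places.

Gantt: | idle 0-5 | T3 5-10 | T4 10-16 | T1 16-31 | T2 31-33 |
Completion: T1=31  T2=33  T3=10  T4=16
Turnaround (C−A): T1=21  T2=27  T3=5  T4=10
Turnaround times: T1=21, T2=27, T3=5, T4=10
Average turnaround = (21+27+5+10) / 4 = 63/4 = 15.75

15.75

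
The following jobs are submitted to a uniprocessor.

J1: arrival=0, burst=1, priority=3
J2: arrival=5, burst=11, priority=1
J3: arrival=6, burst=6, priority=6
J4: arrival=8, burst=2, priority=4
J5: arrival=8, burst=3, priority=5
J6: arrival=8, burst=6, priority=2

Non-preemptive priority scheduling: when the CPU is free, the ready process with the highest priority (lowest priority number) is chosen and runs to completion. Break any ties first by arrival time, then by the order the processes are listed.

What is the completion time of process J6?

Gantt: | J1 0-1 | idle 1-5 | J2 5-16 | J6 16-22 | J4 22-24 | J5 24-27 | J3 27-33 |
Completion: J1=1  J2=16  J3=33  J4=24  J5=27  J6=22
Turnaround (C−A): J1=1  J2=11  J3=27  J4=16  J5=19  J6=14

22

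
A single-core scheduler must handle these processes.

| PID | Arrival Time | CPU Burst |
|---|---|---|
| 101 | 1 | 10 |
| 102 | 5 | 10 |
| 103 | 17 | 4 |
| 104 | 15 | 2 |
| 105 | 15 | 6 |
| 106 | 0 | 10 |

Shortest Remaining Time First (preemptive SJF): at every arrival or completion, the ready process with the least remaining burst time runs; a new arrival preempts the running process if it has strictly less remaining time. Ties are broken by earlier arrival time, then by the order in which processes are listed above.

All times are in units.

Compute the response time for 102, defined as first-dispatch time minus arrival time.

27

Schedule: | 106 0-10 | 101 10-15 | 104 15-17 | 103 17-21 | 101 21-26 | 105 26-32 | 102 32-42 |
Completion: 101=26  102=42  103=21  104=17  105=32  106=10
Turnaround (C−A): 101=25  102=37  103=4  104=2  105=17  106=10
Response(102) = first start − arrival = 32 − 5 = 27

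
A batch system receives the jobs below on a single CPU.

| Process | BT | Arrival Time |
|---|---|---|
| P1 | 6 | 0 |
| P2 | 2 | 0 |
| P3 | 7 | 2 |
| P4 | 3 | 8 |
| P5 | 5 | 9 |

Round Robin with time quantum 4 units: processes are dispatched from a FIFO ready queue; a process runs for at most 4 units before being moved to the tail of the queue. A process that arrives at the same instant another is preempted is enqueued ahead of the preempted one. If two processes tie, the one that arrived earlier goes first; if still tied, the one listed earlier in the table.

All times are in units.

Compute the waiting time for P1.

6

Timeline: | P1 0-4 | P2 4-6 | P3 6-10 | P1 10-12 | P4 12-15 | P5 15-19 | P3 19-22 | P5 22-23 |
Completion: P1=12  P2=6  P3=22  P4=15  P5=23
Turnaround (C−A): P1=12  P2=6  P3=20  P4=7  P5=14
Waiting(P1) = turnaround − burst = 12 − 6 = 6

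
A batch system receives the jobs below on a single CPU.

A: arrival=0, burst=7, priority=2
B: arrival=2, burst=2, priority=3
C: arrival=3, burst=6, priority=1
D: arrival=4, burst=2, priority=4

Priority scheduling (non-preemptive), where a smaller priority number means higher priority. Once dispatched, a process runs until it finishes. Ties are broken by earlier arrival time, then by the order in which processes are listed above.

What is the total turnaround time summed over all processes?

43

Gantt: | A 0-7 | C 7-13 | B 13-15 | D 15-17 |
Completion: A=7  B=15  C=13  D=17
Turnaround (C−A): A=7  B=13  C=10  D=13
Turnaround = completion − arrival: A=7, B=13, C=10, D=13
Total turnaround = 7 + 13 + 10 + 13 = 43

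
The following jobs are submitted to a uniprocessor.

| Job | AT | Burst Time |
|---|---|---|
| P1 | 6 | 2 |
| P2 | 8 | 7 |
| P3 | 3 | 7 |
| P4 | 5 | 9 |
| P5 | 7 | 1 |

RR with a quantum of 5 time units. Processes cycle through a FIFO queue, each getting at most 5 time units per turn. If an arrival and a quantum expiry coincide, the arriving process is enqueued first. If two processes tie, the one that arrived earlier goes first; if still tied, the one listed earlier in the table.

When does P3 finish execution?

23

Timeline: | idle 0-3 | P3 3-8 | P4 8-13 | P1 13-15 | P5 15-16 | P2 16-21 | P3 21-23 | P4 23-27 | P2 27-29 |
Completion: P1=15  P2=29  P3=23  P4=27  P5=16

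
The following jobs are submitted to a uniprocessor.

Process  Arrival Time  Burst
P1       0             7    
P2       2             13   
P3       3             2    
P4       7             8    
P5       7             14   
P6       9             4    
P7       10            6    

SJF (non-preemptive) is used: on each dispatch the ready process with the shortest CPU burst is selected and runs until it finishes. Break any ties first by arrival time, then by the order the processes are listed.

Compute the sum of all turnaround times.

Timeline: | P1 0-7 | P3 7-9 | P6 9-13 | P7 13-19 | P4 19-27 | P2 27-40 | P5 40-54 |
Completion: P1=7  P2=40  P3=9  P4=27  P5=54  P6=13  P7=19
Turnaround (C−A): P1=7  P2=38  P3=6  P4=20  P5=47  P6=4  P7=9
Turnaround = completion − arrival: P1=7, P2=38, P3=6, P4=20, P5=47, P6=4, P7=9
Total turnaround = 7 + 38 + 6 + 20 + 47 + 4 + 9 = 131

131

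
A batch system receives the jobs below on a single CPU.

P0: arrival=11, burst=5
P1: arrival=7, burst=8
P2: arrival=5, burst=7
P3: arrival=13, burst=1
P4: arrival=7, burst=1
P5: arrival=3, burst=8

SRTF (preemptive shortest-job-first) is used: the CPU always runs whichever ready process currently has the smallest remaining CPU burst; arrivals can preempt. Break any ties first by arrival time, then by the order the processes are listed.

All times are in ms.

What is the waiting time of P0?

2

Schedule: | idle 0-3 | P5 3-7 | P4 7-8 | P5 8-12 | P0 12-13 | P3 13-14 | P0 14-18 | P2 18-25 | P1 25-33 |
Completion: P0=18  P1=33  P2=25  P3=14  P4=8  P5=12
Turnaround (C−A): P0=7  P1=26  P2=20  P3=1  P4=1  P5=9
Waiting(P0) = turnaround − burst = 7 − 5 = 2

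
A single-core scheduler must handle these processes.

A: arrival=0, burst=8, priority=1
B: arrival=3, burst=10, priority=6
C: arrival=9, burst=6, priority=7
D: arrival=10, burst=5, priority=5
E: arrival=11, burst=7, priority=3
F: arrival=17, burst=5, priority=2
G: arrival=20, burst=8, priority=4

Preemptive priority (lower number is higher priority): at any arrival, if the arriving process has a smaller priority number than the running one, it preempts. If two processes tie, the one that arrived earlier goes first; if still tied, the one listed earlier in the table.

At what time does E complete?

23

Timeline: | A 0-8 | B 8-10 | D 10-11 | E 11-17 | F 17-22 | E 22-23 | G 23-31 | D 31-35 | B 35-43 | C 43-49 |
Completion: A=8  B=43  C=49  D=35  E=23  F=22  G=31
Turnaround (C−A): A=8  B=40  C=40  D=25  E=12  F=5  G=11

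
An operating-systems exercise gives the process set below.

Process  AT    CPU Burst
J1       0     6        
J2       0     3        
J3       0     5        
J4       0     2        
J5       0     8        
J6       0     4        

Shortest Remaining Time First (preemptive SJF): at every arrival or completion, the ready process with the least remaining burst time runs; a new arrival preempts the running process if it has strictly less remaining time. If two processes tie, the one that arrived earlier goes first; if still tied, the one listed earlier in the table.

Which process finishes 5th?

J1

Timeline: | J4 0-2 | J2 2-5 | J6 5-9 | J3 9-14 | J1 14-20 | J5 20-28 |
Completion: J1=20  J2=5  J3=14  J4=2  J5=28  J6=9
Finish order: J4 → J2 → J6 → J3 → J1 → J5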